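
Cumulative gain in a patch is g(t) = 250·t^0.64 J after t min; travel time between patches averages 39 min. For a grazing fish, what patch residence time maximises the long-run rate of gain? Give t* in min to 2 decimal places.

69.33 min

Maximise g(t)/(T+t): set derivative to zero → g'(t)(T+t) = g(t).
g'(t) = 0.64·250·t^-0.36. Setting 0.64·250·t^-0.36 = 250·t^0.64/(39+t) gives 0.64(39+t) = t, so 0.36·t = 0.64×39.
t* = 0.64×39/0.36 = 69.33 min.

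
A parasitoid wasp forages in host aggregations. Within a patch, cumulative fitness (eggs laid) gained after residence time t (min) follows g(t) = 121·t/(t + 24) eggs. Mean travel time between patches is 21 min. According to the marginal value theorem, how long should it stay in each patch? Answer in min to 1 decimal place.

Optimal t* satisfies g'(t*) = g(t*)/(T + t*).
g'(t) = 121·24/(t + 24)². Setting 121·24/(t+24)² = 121t/[(t+24)(21+t)] gives 24(21+t) = t(t+24), so t² = 24×21 = 504.
t* = √504 = 22.45 min.

22.4 min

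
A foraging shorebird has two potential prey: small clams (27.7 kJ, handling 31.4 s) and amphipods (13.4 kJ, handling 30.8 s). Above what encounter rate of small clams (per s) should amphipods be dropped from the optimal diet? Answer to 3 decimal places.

The zero-one rule: include amphipods iff E₂/h₂ > λE₁/(1+λh₁). Equality gives the switch point.
λE₁h₂ = E₂ + λE₂h₁ ⇒ λ = E₂/(E₁h₂ − E₂h₁) = 13.4/(853.2 − 420.8) = 0.03099 per s.

0.031 per s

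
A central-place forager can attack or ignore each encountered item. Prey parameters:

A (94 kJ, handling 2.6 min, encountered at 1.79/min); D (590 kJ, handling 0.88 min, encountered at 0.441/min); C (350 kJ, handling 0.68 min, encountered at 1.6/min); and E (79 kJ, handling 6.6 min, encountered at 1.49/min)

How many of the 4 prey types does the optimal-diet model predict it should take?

2

Profitabilities (E/h, kJ/min): D 670, C 515, A 36.2, E 12. Add prey in this order while the next type's profitability exceeds the intake rate on those already taken.
Rate on top 1: 187.4. C: 515 > 187.4 → include.
Rate on top 2: 331.2. A: 36.2 < 331.2 → exclude; stop.
Optimal diet: D, C — 2 of 4 types.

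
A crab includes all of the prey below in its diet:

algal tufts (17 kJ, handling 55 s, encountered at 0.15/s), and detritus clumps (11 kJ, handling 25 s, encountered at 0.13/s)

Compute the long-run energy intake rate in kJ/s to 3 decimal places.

Energy encountered per unit search time: 0.15×17 + 0.13×11 = 3.98 kJ/s.
Handling time per unit search time: 0.15×55 + 0.13×25 = 11.5.
Rate = 3.98/(1 + 11.5) = 0.3184 kJ/s.

0.318 kJ/s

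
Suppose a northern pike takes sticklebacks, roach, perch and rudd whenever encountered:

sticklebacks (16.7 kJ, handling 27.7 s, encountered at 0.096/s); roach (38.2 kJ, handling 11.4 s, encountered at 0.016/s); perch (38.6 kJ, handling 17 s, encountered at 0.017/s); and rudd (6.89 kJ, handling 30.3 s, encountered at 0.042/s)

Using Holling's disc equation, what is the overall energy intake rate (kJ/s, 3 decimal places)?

0.585 kJ/s

R = Σλ_iE_i / (1 + Σλ_ih_i)
Numerator: 0.096×16.7 + 0.016×38.2 + 0.017×38.6 + 0.042×6.89 = 3.16
Denominator: 1 + 0.096×27.7 + 0.016×11.4 + 0.017×17 + 0.042×30.3 = 5.403
R = 3.16/5.403 = 0.5848 kJ/s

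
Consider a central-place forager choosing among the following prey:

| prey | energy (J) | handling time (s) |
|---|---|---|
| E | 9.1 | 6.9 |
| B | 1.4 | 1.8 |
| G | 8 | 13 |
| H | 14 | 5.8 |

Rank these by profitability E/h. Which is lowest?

G

Profitability E/h (J/s): E = 9.1/6.9 = 1.32, B = 1.4/1.8 = 0.778, G = 8/13 = 0.615, H = 14/5.8 = 2.41.
Ranked: H > E > B > G.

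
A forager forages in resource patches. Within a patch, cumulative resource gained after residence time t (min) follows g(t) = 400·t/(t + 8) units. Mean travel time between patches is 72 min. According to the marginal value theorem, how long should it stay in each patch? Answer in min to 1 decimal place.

By the marginal value theorem, leave when the instantaneous gain rate g'(t) equals the habitat-wide average g(t)/(T + t).
g'(t) = 400·8/(t + 8)². Setting 400·8/(t+8)² = 400t/[(t+8)(72+t)] gives 8(72+t) = t(t+8), so t² = 8×72 = 576.
t* = √576 = 24 min.

24.0 min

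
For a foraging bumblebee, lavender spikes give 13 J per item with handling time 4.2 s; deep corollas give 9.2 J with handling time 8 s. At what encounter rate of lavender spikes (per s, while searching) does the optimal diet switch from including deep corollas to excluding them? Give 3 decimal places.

At the threshold, the rate on lavender spikes alone equals the profitability of deep corollas: λ·13/(1 + λ·4.2) = 9.2/8 = 1.15.
Rearranging, λ(13 − 1.15×4.2) = 1.15, so λ = 1.15/8.17 = 0.1408 per s.

0.141 per s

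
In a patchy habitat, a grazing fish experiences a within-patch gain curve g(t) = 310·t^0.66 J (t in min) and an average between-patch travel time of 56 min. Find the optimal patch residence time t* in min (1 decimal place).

108.7 min

By the marginal value theorem, leave when the instantaneous gain rate g'(t) equals the habitat-wide average g(t)/(T + t).
g'(t) = 0.66·310·t^-0.34. Setting 0.66·310·t^-0.34 = 310·t^0.66/(56+t) gives 0.66(56+t) = t, so 0.34·t = 0.66×56.
t* = 0.66×56/0.34 = 108.7 min.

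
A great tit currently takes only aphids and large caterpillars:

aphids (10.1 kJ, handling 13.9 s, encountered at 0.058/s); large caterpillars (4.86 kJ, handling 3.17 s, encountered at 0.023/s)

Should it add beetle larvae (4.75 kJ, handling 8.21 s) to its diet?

Current rate: (0.058×10.1 + 0.023×4.86)/(1 + 0.058×13.9 + 0.023×3.17) = 0.3712 kJ/s.
Profitability of beetle larvae: 4.75/8.21 = 0.5786 kJ/s.
0.5786 > 0.3712, so adding beetle larvae raises the average — include it.

Yes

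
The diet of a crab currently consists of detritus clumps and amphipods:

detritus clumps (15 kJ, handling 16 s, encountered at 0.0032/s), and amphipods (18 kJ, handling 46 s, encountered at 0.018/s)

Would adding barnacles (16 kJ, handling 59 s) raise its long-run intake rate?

Yes

On detritus clumps and amphipods alone, R = ΣλE/(1+Σλh) = 0.372/1.879 = 0.198 kJ/s.
Profitability of barnacles: 16/59 = 0.2712 kJ/s.
Since 0.2712 > R, including barnacles increases the long-run rate.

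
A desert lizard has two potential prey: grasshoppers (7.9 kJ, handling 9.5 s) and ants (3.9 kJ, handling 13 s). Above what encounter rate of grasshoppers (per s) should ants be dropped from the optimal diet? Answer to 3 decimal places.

0.059 per s

At the threshold, the rate on grasshoppers alone equals the profitability of ants: λ·7.9/(1 + λ·9.5) = 3.9/13 = 0.3.
Rearranging, λ(7.9 − 0.3×9.5) = 0.3, so λ = 0.3/5.05 = 0.05941 per s.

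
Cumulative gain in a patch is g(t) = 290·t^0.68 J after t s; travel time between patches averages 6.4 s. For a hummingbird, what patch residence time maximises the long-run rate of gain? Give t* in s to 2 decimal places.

Optimal t* satisfies g'(t*) = g(t*)/(T + t*).
g'(t) = 0.68·290·t^-0.32. Setting 0.68·290·t^-0.32 = 290·t^0.68/(6.4+t) gives 0.68(6.4+t) = t, so 0.32·t = 0.68×6.4.
t* = 0.68×6.4/0.32 = 13.6 s.

13.60 s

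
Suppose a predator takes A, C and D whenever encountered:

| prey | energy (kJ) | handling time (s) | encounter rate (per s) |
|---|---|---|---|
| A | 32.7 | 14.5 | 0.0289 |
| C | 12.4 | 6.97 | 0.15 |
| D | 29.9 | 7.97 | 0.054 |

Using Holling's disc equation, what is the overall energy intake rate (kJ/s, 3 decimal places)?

1.527 kJ/s

R = (0.0289×32.7 + 0.15×12.4 + 0.054×29.9) / (1 + 0.0289×14.5 + 0.15×6.97 + 0.054×7.97) = 4.42/2.895 = 1.527 kJ/s.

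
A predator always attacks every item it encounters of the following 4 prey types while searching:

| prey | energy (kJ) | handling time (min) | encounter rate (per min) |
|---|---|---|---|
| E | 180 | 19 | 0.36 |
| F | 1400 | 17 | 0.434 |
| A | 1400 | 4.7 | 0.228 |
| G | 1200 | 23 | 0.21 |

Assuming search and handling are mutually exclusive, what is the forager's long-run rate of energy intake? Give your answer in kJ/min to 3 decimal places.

R = (0.36×180 + 0.434×1400 + 0.228×1400 + 0.21×1200) / (1 + 0.36×19 + 0.434×17 + 0.228×4.7 + 0.21×23) = 1244/21.12 = 58.88 kJ/min.

58.884 kJ/min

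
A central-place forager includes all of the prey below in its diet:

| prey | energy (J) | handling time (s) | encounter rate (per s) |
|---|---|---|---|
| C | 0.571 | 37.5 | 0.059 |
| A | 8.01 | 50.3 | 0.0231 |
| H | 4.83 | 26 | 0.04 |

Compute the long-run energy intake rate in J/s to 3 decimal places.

0.076 J/s

R = Σλ_iE_i / (1 + Σλ_ih_i)
Numerator: 0.059×0.571 + 0.0231×8.01 + 0.04×4.83 = 0.4119
Denominator: 1 + 0.059×37.5 + 0.0231×50.3 + 0.04×26 = 5.414
R = 0.4119/5.414 = 0.07608 J/s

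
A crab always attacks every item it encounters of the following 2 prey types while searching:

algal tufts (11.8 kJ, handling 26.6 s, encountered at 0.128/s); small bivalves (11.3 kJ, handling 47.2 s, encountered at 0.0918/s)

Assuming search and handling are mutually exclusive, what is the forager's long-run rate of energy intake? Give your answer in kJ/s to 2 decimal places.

0.29 kJ/s

Energy encountered per unit search time: 0.128×11.8 + 0.0918×11.3 = 2.548 kJ/s.
Handling time per unit search time: 0.128×26.6 + 0.0918×47.2 = 7.738.
Rate = 2.548/(1 + 7.738) = 0.2916 kJ/s.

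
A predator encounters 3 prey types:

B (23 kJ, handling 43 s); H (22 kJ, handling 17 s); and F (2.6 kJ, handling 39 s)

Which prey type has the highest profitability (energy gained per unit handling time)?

H

Profitability E/h (kJ/s): B = 23/43 = 0.535, H = 22/17 = 1.29, F = 2.6/39 = 0.0667.
Ranked: H > B > F.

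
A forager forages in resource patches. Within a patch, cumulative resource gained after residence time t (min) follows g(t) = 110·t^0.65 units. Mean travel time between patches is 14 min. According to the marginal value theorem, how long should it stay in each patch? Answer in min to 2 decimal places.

26.00 min

Optimal t* satisfies g'(t*) = g(t*)/(T + t*).
g'(t) = 0.65·110·t^-0.35. Setting 0.65·110·t^-0.35 = 110·t^0.65/(14+t) gives 0.65(14+t) = t, so 0.35·t = 0.65×14.
t* = 0.65×14/0.35 = 26 min.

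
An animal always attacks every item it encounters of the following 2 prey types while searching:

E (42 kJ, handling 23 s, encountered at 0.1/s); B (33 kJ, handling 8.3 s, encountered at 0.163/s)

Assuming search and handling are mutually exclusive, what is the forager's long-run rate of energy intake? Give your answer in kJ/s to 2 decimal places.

R = (0.1×42 + 0.163×33) / (1 + 0.1×23 + 0.163×8.3) = 9.579/4.653 = 2.059 kJ/s.

2.06 kJ/s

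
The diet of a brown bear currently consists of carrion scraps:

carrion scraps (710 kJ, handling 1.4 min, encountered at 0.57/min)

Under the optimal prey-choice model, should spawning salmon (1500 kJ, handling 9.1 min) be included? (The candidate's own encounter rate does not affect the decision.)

Current rate: (0.57×710)/(1 + 0.57×1.4) = 225.1 kJ/min.
Profitability of spawning salmon: 1500/9.1 = 164.8 kJ/min.
Since 164.8 < R, time spent handling spawning salmon is better spent searching.

No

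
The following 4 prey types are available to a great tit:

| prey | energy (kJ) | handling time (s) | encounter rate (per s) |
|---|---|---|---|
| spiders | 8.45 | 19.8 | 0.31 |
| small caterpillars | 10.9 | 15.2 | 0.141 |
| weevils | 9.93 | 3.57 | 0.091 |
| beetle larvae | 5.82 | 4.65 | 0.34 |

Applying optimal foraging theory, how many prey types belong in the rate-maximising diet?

2

Rank by E/h (kJ/s): weevils 2.78, beetle larvae 1.25, small caterpillars 0.717, spiders 0.427. Include each in turn until the next type's E/h falls below the running intake rate.
Rate on top 1: 0.6821. beetle larvae: 1.25 > 0.6821 → include.
Rate on top 2: 0.9919. small caterpillars: 0.717 < 0.9919 → exclude; stop.
Optimal diet: weevils, beetle larvae — 2 of 4 types.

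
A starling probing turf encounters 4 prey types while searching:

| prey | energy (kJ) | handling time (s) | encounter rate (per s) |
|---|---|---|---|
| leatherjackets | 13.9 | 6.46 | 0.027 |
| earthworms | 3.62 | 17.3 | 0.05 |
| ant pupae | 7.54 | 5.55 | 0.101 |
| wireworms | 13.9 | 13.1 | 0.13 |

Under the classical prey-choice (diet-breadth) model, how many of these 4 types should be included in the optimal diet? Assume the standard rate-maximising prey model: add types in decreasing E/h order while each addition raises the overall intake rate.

E/h in descending order: leatherjackets 2.15, ant pupae 1.36, wireworms 1.06, earthworms 0.209 kJ/s. The optimal diet is the largest prefix of this list for which every included type satisfies E_i/h_i > R on the types above it.
Rate on top 1: 0.3196. ant pupae: 1.36 > 0.3196 → include.
Rate on top 2: 0.6553. wireworms: 1.06 > 0.6553 → include.
Rate on top 3: 0.8563. earthworms: 0.209 < 0.8563 → exclude; stop.
Optimal diet: leatherjackets, ant pupae, wireworms — 3 of 4 types.

3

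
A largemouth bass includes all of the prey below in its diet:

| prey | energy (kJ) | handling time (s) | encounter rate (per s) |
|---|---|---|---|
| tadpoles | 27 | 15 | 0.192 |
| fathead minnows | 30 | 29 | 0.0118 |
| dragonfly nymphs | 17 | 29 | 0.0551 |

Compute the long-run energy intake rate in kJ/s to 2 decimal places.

1.11 kJ/s

Energy encountered per unit search time: 0.192×27 + 0.0118×30 + 0.0551×17 = 6.475 kJ/s.
Handling time per unit search time: 0.192×15 + 0.0118×29 + 0.0551×29 = 4.82.
Rate = 6.475/(1 + 4.82) = 1.112 kJ/s.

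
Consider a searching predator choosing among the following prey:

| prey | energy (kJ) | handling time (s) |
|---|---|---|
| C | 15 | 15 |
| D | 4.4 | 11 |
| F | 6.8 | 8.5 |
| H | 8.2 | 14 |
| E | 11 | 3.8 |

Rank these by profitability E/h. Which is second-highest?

C

Profitability E/h (kJ/s): C = 15/15 = 1, D = 4.4/11 = 0.4, F = 6.8/8.5 = 0.8, H = 8.2/14 = 0.586, E = 11/3.8 = 2.89.
Ranked: E > C > F > H > D.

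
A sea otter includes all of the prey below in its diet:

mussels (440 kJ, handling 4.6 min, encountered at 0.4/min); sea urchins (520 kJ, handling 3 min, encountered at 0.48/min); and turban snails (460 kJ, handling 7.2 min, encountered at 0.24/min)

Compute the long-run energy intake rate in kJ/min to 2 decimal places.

R = Σλ_iE_i / (1 + Σλ_ih_i)
Numerator: 0.4×440 + 0.48×520 + 0.24×460 = 536
Denominator: 1 + 0.4×4.6 + 0.48×3 + 0.24×7.2 = 6.008
R = 536/6.008 = 89.21 kJ/min

89.21 kJ/min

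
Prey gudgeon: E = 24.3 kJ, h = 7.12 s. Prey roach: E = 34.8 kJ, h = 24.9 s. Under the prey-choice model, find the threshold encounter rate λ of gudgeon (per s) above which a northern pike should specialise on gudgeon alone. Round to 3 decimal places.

0.097 per s

At the threshold, the rate on gudgeon alone equals the profitability of roach: λ·24.3/(1 + λ·7.12) = 34.8/24.9 = 1.398.
Rearranging, λ(24.3 − 1.398×7.12) = 1.398, so λ = 1.398/14.35 = 0.0974 per s.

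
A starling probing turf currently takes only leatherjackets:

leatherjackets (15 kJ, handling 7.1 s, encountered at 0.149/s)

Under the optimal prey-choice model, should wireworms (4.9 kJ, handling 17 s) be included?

Intake rate on the current diet: R = (0.149×15) / (1 + 0.149×7.1) = 2.235/2.058 = 1.086 kJ/s.
wireworms: E/h = 4.9/17 = 0.2882 kJ/s.
0.2882 < 1.086, so adding wireworms would lower the average — exclude it.

No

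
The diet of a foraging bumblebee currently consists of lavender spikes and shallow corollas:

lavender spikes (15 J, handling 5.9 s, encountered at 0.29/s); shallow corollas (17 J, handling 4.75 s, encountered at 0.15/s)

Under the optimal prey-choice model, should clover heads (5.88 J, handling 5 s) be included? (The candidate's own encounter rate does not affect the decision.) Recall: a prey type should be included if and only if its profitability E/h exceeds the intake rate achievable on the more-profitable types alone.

On lavender spikes and shallow corollas alone, R = ΣλE/(1+Σλh) = 6.9/3.424 = 2.015 J/s.
Profitability of clover heads: 5.88/5 = 1.176 J/s.
Since 1.176 < R, time spent handling clover heads is better spent searching.

No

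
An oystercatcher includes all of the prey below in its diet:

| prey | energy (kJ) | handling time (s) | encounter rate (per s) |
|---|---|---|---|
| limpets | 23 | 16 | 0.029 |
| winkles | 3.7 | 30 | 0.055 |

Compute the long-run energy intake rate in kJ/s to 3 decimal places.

0.280 kJ/s

R = Σλ_iE_i / (1 + Σλ_ih_i)
Numerator: 0.029×23 + 0.055×3.7 = 0.8705
Denominator: 1 + 0.029×16 + 0.055×30 = 3.114
R = 0.8705/3.114 = 0.2795 kJ/s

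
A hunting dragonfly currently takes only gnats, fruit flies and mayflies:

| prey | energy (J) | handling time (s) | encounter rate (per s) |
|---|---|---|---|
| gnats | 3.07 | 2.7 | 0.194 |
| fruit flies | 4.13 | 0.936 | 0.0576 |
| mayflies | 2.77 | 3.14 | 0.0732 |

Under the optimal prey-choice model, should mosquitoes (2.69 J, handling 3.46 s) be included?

On gnats, fruit flies and mayflies alone, R = ΣλE/(1+Σλh) = 1.036/1.808 = 0.5733 J/s.
Profitability of mosquitoes: 2.69/3.46 = 0.7775 J/s.
Since 0.7775 > R, including mosquitoes increases the long-run rate.

Yes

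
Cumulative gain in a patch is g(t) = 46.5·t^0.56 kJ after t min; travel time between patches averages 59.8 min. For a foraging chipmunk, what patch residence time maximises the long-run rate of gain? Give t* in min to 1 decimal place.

76.1 min

By the marginal value theorem, leave when the instantaneous gain rate g'(t) equals the habitat-wide average g(t)/(T + t).
g'(t) = 0.56·46.5·t^-0.44. Setting 0.56·46.5·t^-0.44 = 46.5·t^0.56/(59.8+t) gives 0.56(59.8+t) = t, so 0.44·t = 0.56×59.8.
t* = 0.56×59.8/0.44 = 76.11 min.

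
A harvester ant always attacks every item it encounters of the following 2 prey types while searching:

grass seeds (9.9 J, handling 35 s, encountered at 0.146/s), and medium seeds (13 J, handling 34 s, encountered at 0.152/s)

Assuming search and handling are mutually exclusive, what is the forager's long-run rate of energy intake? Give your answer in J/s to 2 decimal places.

0.30 J/s

R = Σλ_iE_i / (1 + Σλ_ih_i)
Numerator: 0.146×9.9 + 0.152×13 = 3.421
Denominator: 1 + 0.146×35 + 0.152×34 = 11.28
R = 3.421/11.28 = 0.3034 J/s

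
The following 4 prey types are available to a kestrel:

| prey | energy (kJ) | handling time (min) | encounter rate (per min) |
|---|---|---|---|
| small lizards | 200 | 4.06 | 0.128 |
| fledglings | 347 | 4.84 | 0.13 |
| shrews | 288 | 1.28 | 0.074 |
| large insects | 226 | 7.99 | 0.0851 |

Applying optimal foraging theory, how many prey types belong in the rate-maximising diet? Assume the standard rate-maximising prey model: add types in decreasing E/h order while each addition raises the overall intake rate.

3

Rank by E/h (kJ/min): shrews 225, fledglings 71.7, small lizards 49.3, large insects 28.3. Include each in turn until the next type's E/h falls below the running intake rate.
Rate on top 1: 19.47. fledglings: 71.7 > 19.47 → include.
Rate on top 2: 38.53. small lizards: 49.3 > 38.53 → include.
Rate on top 3: 41.02. large insects: 28.3 < 41.02 → exclude; stop.
Optimal diet: shrews, fledglings, small lizards — 3 of 4 types.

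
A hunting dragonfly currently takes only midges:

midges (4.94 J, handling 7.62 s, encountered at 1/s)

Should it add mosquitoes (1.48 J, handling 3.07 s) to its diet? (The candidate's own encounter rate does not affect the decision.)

No

Current rate: (1×4.94)/(1 + 1×7.62) = 0.5731 J/s.
Profitability of mosquitoes: 1.48/3.07 = 0.4821 J/s.
Since 0.4821 < R, time spent handling mosquitoes is better spent searching.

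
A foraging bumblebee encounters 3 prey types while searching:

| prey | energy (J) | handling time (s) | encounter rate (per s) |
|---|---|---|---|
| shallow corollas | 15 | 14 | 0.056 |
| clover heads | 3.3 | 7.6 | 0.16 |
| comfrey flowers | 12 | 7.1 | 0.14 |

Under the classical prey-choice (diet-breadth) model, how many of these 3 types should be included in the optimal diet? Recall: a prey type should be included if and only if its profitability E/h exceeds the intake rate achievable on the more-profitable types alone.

2

Rank by E/h (J/s): comfrey flowers 1.69, shallow corollas 1.07, clover heads 0.434. Include each in turn until the next type's E/h falls below the running intake rate.
Rate on top 1: 0.8425. shallow corollas: 1.07 > 0.8425 → include.
Rate on top 2: 0.9071. clover heads: 0.434 < 0.9071 → exclude; stop.
Optimal diet: comfrey flowers, shallow corollas — 2 of 3 types.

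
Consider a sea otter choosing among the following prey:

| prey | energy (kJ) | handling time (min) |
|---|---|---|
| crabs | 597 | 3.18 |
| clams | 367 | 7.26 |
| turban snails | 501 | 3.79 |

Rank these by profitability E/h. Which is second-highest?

In descending order of E/h:
crabs: 597/3.18 = 188 kJ/min
turban snails: 501/3.79 = 132 kJ/min
clams: 367/7.26 = 50.6 kJ/min

turban snails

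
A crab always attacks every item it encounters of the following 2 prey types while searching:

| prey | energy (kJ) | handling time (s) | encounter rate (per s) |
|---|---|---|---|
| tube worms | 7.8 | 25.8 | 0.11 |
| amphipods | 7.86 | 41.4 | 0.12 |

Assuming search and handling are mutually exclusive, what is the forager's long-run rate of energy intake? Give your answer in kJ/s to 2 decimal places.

R = Σλ_iE_i / (1 + Σλ_ih_i)
Numerator: 0.11×7.8 + 0.12×7.86 = 1.801
Denominator: 1 + 0.11×25.8 + 0.12×41.4 = 8.806
R = 1.801/8.806 = 0.2045 kJ/s

0.20 kJ/s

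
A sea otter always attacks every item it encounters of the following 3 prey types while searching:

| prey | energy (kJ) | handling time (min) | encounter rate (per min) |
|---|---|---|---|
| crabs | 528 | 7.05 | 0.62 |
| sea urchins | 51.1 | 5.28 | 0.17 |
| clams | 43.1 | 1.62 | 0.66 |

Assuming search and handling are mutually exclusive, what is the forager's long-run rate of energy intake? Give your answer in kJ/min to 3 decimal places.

R = Σλ_iE_i / (1 + Σλ_ih_i)
Numerator: 0.62×528 + 0.17×51.1 + 0.66×43.1 = 364.5
Denominator: 1 + 0.62×7.05 + 0.17×5.28 + 0.66×1.62 = 7.338
R = 364.5/7.338 = 49.67 kJ/min

49.673 kJ/min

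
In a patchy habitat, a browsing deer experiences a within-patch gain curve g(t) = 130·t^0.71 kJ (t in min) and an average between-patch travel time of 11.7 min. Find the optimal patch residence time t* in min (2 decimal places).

28.64 min

Optimal t* satisfies g'(t*) = g(t*)/(T + t*).
g'(t) = 0.71·130·t^-0.29. Setting 0.71·130·t^-0.29 = 130·t^0.71/(11.7+t) gives 0.71(11.7+t) = t, so 0.29·t = 0.71×11.7.
t* = 0.71×11.7/0.29 = 28.64 min.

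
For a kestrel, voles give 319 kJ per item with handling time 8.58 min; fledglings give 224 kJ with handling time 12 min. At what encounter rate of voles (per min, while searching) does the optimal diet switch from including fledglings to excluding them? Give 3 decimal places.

The zero-one rule: include fledglings iff E₂/h₂ > λE₁/(1+λh₁). Equality gives the switch point.
λE₁h₂ = E₂ + λE₂h₁ ⇒ λ = E₂/(E₁h₂ − E₂h₁) = 224/(3828 − 1922) = 0.1175 per min.

0.118 per min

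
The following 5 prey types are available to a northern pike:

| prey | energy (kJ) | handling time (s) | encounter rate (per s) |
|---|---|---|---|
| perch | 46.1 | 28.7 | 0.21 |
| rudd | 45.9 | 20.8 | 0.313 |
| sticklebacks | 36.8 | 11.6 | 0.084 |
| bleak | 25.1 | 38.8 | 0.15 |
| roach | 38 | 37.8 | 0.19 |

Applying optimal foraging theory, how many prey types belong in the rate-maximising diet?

Rank by E/h (kJ/s): sticklebacks 3.17, rudd 2.21, perch 1.61, roach 1.01, bleak 0.647. Include each in turn until the next type's E/h falls below the running intake rate.
Rate on top 1: 1.566. rudd: 2.21 > 1.566 → include.
Rate on top 2: 2.058. perch: 1.61 < 2.058 → exclude; stop.
Optimal diet: sticklebacks, rudd — 2 of 5 types.

2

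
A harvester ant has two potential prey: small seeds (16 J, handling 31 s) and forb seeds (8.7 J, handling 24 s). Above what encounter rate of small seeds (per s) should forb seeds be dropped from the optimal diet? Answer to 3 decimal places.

0.076 per s

The zero-one rule: include forb seeds iff E₂/h₂ > λE₁/(1+λh₁). Equality gives the switch point.
λE₁h₂ = E₂ + λE₂h₁ ⇒ λ = E₂/(E₁h₂ − E₂h₁) = 8.7/(384 − 269.7) = 0.07612 per s.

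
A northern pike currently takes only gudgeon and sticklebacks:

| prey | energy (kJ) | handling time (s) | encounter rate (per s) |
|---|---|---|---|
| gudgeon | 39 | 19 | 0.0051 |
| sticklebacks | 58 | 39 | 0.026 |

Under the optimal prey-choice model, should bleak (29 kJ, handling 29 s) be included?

Yes

Intake rate on the current diet: R = (0.0051×39 + 0.026×58) / (1 + 0.0051×19 + 0.026×39) = 1.707/2.111 = 0.8086 kJ/s.
Profitability of bleak: 29/29 = 1 kJ/s.
Since 1 > R, including bleak increases the long-run rate.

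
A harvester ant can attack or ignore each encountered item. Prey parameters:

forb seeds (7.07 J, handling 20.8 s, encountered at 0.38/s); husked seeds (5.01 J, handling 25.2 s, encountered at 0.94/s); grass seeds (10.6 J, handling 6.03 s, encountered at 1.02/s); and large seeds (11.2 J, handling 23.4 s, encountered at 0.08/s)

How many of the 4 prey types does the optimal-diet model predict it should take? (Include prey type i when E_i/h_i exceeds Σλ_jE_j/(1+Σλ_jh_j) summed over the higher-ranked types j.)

E/h in descending order: grass seeds 1.76, large seeds 0.479, forb seeds 0.34, husked seeds 0.199 J/s. The optimal diet is the largest prefix of this list for which every included type satisfies E_i/h_i > R on the types above it.
Rate on top 1: 1.512. large seeds: 0.479 < 1.512 → exclude; stop.
Optimal diet: grass seeds — 1 of 4 types.

1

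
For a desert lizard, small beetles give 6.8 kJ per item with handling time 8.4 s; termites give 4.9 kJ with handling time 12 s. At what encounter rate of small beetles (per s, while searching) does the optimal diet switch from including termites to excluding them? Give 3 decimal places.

Drop termites once their profitability E₂/h₂ falls below the rate achievable on small beetles alone: E₂/h₂ = λE₁/(1 + λh₁).
Solve for λ: λE₁h₂ = E₂(1 + λh₁) → λ(E₁h₂ − E₂h₁) = E₂ → λ = E₂/(E₁h₂ − E₂h₁).
λ = 4.9/(6.8×12 − 4.9×8.4) = 4.9/40.44 = 0.1212 per s.

0.121 per s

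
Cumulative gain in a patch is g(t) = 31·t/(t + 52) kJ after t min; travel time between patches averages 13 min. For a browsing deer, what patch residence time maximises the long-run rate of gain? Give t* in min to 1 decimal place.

By the marginal value theorem, leave when the instantaneous gain rate g'(t) equals the habitat-wide average g(t)/(T + t).
g'(t) = 31·52/(t + 52)². Setting 31·52/(t+52)² = 31t/[(t+52)(13+t)] gives 52(13+t) = t(t+52), so t² = 52×13 = 676.
t* = √676 = 26 min.

26.0 min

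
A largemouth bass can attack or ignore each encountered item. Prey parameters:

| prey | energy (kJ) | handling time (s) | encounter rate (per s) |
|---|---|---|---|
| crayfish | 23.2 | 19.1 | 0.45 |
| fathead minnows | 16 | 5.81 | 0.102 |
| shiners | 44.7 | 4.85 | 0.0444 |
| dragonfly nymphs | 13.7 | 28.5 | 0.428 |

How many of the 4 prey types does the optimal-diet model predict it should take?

2

Rank by E/h (kJ/s): shiners 9.22, fathead minnows 2.75, crayfish 1.21, dragonfly nymphs 0.481. Include each in turn until the next type's E/h falls below the running intake rate.
Rate on top 1: 1.633. fathead minnows: 2.75 > 1.633 → include.
Rate on top 2: 2. crayfish: 1.21 < 2 → exclude; stop.
Optimal diet: shiners, fathead minnows — 2 of 4 types.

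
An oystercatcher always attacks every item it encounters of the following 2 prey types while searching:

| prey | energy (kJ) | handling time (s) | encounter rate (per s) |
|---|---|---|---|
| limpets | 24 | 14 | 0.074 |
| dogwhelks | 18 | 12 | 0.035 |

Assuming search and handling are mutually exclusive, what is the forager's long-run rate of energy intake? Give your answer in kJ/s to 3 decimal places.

R = Σλ_iE_i / (1 + Σλ_ih_i)
Numerator: 0.074×24 + 0.035×18 = 2.406
Denominator: 1 + 0.074×14 + 0.035×12 = 2.456
R = 2.406/2.456 = 0.9796 kJ/s

0.980 kJ/s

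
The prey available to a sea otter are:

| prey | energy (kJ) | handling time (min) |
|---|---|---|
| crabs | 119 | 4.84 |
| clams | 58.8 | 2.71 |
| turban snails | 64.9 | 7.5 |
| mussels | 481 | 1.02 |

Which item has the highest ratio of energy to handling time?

mussels

Profitability E/h (kJ/min): crabs = 119/4.84 = 24.6, clams = 58.8/2.71 = 21.7, turban snails = 64.9/7.5 = 8.65, mussels = 481/1.02 = 472.
Ranked: mussels > crabs > clams > turban snails.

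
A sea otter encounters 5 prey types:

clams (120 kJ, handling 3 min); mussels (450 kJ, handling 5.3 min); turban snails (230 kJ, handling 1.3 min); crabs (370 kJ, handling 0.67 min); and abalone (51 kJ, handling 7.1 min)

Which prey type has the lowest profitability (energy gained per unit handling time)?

In descending order of E/h:
crabs: 370/0.67 = 552 kJ/min
turban snails: 230/1.3 = 177 kJ/min
mussels: 450/5.3 = 84.9 kJ/min
clams: 120/3 = 40 kJ/min
abalone: 51/7.1 = 7.18 kJ/min

abalone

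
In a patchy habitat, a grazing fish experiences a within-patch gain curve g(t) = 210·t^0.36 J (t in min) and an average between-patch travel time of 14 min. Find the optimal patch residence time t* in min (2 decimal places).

7.88 min

Optimal t* satisfies g'(t*) = g(t*)/(T + t*).
g'(t) = 0.36·210·t^-0.64. Setting 0.36·210·t^-0.64 = 210·t^0.36/(14+t) gives 0.36(14+t) = t, so 0.64·t = 0.36×14.
t* = 0.36×14/0.64 = 7.875 min.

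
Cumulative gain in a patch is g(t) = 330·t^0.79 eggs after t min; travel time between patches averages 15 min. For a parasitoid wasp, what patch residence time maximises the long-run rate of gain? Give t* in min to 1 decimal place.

56.4 min

Maximise g(t)/(T+t): set derivative to zero → g'(t)(T+t) = g(t).
g'(t) = 0.79·330·t^-0.21. Setting 0.79·330·t^-0.21 = 330·t^0.79/(15+t) gives 0.79(15+t) = t, so 0.21·t = 0.79×15.
t* = 0.79×15/0.21 = 56.43 min.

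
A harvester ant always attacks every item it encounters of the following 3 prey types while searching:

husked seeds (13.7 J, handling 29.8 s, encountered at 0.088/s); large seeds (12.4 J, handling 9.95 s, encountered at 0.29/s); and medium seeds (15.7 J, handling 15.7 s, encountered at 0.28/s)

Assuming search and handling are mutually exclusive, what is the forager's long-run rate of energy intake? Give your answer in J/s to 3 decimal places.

R = (0.088×13.7 + 0.29×12.4 + 0.28×15.7) / (1 + 0.088×29.8 + 0.29×9.95 + 0.28×15.7) = 9.198/10.9 = 0.8435 J/s.

0.844 J/s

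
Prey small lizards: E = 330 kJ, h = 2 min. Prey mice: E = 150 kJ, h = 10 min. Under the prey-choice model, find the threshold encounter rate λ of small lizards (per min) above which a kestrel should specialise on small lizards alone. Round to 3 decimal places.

0.050 per min

The zero-one rule: include mice iff E₂/h₂ > λE₁/(1+λh₁). Equality gives the switch point.
λE₁h₂ = E₂ + λE₂h₁ ⇒ λ = E₂/(E₁h₂ − E₂h₁) = 150/(3300 − 300) = 0.05 per min.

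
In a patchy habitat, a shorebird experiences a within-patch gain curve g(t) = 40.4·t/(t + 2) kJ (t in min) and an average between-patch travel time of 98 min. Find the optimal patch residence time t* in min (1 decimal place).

Optimal t* satisfies g'(t*) = g(t*)/(T + t*).
g'(t) = 40.4·2/(t + 2)². Setting 40.4·2/(t+2)² = 40.4t/[(t+2)(98+t)] gives 2(98+t) = t(t+2), so t² = 2×98 = 196.
t* = √196 = 14 min.

14.0 min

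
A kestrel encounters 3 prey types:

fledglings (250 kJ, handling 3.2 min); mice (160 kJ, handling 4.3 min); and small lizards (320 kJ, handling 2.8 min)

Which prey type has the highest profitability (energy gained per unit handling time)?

small lizards

Profitability E/h (kJ/min): fledglings = 250/3.2 = 78.1, mice = 160/4.3 = 37.2, small lizards = 320/2.8 = 114.
Ranked: small lizards > fledglings > mice.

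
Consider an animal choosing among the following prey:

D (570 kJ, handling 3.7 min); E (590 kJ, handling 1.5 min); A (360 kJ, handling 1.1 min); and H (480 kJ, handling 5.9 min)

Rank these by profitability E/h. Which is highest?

E

In descending order of E/h:
E: 590/1.5 = 393 kJ/min
A: 360/1.1 = 327 kJ/min
D: 570/3.7 = 154 kJ/min
H: 480/5.9 = 81.4 kJ/min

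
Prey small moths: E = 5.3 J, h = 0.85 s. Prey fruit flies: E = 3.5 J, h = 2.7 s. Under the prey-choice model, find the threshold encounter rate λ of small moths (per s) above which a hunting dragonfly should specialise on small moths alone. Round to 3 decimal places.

At the threshold, the rate on small moths alone equals the profitability of fruit flies: λ·5.3/(1 + λ·0.85) = 3.5/2.7 = 1.296.
Rearranging, λ(5.3 − 1.296×0.85) = 1.296, so λ = 1.296/4.198 = 0.3088 per s.

0.309 per s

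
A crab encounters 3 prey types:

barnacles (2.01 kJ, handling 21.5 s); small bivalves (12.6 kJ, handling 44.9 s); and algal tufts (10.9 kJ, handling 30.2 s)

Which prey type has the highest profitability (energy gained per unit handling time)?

algal tufts

In descending order of E/h:
algal tufts: 10.9/30.2 = 0.361 kJ/s
small bivalves: 12.6/44.9 = 0.281 kJ/s
barnacles: 2.01/21.5 = 0.0935 kJ/s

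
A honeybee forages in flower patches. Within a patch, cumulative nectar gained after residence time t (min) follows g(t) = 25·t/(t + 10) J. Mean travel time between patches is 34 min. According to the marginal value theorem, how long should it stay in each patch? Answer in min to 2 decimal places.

18.44 min

Maximise g(t)/(T+t): set derivative to zero → g'(t)(T+t) = g(t).
g'(t) = 25·10/(t + 10)². Setting 25·10/(t+10)² = 25t/[(t+10)(34+t)] gives 10(34+t) = t(t+10), so t² = 10×34 = 340.
t* = √340 = 18.44 min.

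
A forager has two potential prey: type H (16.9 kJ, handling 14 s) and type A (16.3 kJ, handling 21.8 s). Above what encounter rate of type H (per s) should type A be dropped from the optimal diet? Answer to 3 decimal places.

0.116 per s

At the threshold, the rate on type H alone equals the profitability of type A: λ·16.9/(1 + λ·14) = 16.3/21.8 = 0.7477.
Rearranging, λ(16.9 − 0.7477×14) = 0.7477, so λ = 0.7477/6.432 = 0.1162 per s.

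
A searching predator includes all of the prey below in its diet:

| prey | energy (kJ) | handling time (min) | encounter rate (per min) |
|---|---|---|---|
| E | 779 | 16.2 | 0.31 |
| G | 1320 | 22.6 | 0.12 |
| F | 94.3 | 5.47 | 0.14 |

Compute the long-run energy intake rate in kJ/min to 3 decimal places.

R = Σλ_iE_i / (1 + Σλ_ih_i)
Numerator: 0.31×779 + 0.12×1320 + 0.14×94.3 = 413.1
Denominator: 1 + 0.31×16.2 + 0.12×22.6 + 0.14×5.47 = 9.5
R = 413.1/9.5 = 43.48 kJ/min

43.484 kJ/min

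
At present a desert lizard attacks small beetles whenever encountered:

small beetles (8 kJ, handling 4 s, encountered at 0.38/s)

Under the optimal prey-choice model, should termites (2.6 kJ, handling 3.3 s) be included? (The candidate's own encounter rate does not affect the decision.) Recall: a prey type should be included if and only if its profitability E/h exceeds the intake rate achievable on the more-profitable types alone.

No

On small beetles alone, R = ΣλE/(1+Σλh) = 3.04/2.52 = 1.206 kJ/s.
Profitability of termites: 2.6/3.3 = 0.7879 kJ/s.
0.7879 < 1.206, so adding termites would lower the average — exclude it.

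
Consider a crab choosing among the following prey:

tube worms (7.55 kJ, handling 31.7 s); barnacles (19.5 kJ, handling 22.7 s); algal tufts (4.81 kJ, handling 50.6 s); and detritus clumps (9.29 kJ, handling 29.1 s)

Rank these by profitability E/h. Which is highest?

Profitability E/h (kJ/s): tube worms = 7.55/31.7 = 0.238, barnacles = 19.5/22.7 = 0.859, algal tufts = 4.81/50.6 = 0.0951, detritus clumps = 9.29/29.1 = 0.319.
Ranked: barnacles > detritus clumps > tube worms > algal tufts.

barnacles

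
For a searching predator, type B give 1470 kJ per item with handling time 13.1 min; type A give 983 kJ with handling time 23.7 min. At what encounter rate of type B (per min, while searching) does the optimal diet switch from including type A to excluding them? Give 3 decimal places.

0.045 per min

At the threshold, the rate on type B alone equals the profitability of type A: λ·1470/(1 + λ·13.1) = 983/23.7 = 41.48.
Rearranging, λ(1470 − 41.48×13.1) = 41.48, so λ = 41.48/926.7 = 0.04476 per min.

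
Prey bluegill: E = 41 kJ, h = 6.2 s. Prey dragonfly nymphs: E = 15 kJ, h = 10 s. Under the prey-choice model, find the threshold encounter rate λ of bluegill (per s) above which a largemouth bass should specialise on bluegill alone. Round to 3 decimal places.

The zero-one rule: include dragonfly nymphs iff E₂/h₂ > λE₁/(1+λh₁). Equality gives the switch point.
λE₁h₂ = E₂ + λE₂h₁ ⇒ λ = E₂/(E₁h₂ − E₂h₁) = 15/(410 − 93) = 0.04732 per s.

0.047 per s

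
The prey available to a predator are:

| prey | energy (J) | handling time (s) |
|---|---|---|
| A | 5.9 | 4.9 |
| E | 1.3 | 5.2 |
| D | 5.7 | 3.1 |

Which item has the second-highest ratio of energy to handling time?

In descending order of E/h:
D: 5.7/3.1 = 1.84 J/s
A: 5.9/4.9 = 1.2 J/s
E: 1.3/5.2 = 0.25 J/s

A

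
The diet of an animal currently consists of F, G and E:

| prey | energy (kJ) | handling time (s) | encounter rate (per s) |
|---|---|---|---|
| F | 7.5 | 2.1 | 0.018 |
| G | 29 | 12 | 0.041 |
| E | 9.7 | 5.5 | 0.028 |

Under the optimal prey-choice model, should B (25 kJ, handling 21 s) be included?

Current rate: (0.018×7.5 + 0.041×29 + 0.028×9.7)/(1 + 0.018×2.1 + 0.041×12 + 0.028×5.5) = 0.9476 kJ/s.
Profitability of B: 25/21 = 1.19 kJ/s.
Since 1.19 > R, including B increases the long-run rate.

Yes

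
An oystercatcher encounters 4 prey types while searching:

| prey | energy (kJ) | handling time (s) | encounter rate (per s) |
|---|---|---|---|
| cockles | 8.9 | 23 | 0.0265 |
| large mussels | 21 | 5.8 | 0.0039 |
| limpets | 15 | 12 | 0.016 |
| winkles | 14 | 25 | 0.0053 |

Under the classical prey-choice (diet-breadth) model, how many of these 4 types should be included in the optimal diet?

E/h in descending order: large mussels 3.62, limpets 1.25, winkles 0.56, cockles 0.387 kJ/s. The optimal diet is the largest prefix of this list for which every included type satisfies E_i/h_i > R on the types above it.
Rate on top 1: 0.08009. limpets: 1.25 > 0.08009 → include.
Rate on top 2: 0.265. winkles: 0.56 > 0.265 → include.
Rate on top 3: 0.294. cockles: 0.387 > 0.294 → include.
Optimal diet: large mussels, limpets, winkles, cockles — 4 of 4 types.

4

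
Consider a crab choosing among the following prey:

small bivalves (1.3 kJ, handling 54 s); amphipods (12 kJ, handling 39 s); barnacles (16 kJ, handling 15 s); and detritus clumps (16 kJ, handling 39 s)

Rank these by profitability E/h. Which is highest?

In descending order of E/h:
barnacles: 16/15 = 1.07 kJ/s
detritus clumps: 16/39 = 0.41 kJ/s
amphipods: 12/39 = 0.308 kJ/s
small bivalves: 1.3/54 = 0.0241 kJ/s

barnacles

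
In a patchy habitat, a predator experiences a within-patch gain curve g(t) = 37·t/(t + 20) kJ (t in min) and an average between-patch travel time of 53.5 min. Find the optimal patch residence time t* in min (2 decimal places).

Optimal t* satisfies g'(t*) = g(t*)/(T + t*).
g'(t) = 37·20/(t + 20)². Setting 37·20/(t+20)² = 37t/[(t+20)(53.5+t)] gives 20(53.5+t) = t(t+20), so t² = 20×53.5 = 1070.
t* = √1070 = 32.71 min.

32.71 min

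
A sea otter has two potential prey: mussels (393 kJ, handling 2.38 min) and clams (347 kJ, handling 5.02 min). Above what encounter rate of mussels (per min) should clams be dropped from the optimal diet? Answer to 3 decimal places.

The zero-one rule: include clams iff E₂/h₂ > λE₁/(1+λh₁). Equality gives the switch point.
λE₁h₂ = E₂ + λE₂h₁ ⇒ λ = E₂/(E₁h₂ − E₂h₁) = 347/(1973 − 825.9) = 0.3025 per min.

0.303 per min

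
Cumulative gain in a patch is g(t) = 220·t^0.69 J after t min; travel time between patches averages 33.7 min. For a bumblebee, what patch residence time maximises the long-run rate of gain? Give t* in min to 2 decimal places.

Maximise g(t)/(T+t): set derivative to zero → g'(t)(T+t) = g(t).
g'(t) = 0.69·220·t^-0.31. Setting 0.69·220·t^-0.31 = 220·t^0.69/(33.7+t) gives 0.69(33.7+t) = t, so 0.31·t = 0.69×33.7.
t* = 0.69×33.7/0.31 = 75.01 min.

75.01 min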